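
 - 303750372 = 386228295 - 689978667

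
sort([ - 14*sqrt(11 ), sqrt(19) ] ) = [ - 14*sqrt(11 ), sqrt(19) ]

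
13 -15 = - 2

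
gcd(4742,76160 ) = 2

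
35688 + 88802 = 124490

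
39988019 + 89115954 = 129103973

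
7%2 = 1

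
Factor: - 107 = -107^1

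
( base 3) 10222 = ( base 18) 5H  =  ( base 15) 72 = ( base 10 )107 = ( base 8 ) 153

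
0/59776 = 0  =  0.00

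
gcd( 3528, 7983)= 9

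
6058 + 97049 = 103107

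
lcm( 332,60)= 4980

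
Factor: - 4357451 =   -  7^1 * 622493^1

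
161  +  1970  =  2131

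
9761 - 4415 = 5346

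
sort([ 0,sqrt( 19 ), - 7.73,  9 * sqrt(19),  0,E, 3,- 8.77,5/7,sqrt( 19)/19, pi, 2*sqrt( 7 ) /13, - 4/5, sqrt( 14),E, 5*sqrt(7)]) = [-8.77, - 7.73,-4/5, 0,0, sqrt( 19)/19,  2 * sqrt( 7)/13, 5/7, E, E, 3 , pi, sqrt( 14), sqrt( 19), 5*sqrt( 7 ), 9*sqrt( 19)] 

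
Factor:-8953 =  - 7^1*1279^1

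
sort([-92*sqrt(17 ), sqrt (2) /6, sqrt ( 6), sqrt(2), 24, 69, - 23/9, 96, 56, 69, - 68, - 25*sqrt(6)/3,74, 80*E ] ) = [ - 92*sqrt(17), - 68, - 25 *sqrt(6)/3, - 23/9, sqrt( 2 ) /6, sqrt (2), sqrt (6), 24,  56,  69 , 69, 74, 96, 80*E]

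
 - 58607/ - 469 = 124 + 451/469 = 124.96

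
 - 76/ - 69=76/69=1.10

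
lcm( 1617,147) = 1617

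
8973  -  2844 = 6129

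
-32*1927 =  - 61664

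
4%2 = 0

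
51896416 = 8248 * 6292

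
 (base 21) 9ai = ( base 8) 10145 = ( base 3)12202110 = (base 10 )4197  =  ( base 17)E8F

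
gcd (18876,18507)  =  3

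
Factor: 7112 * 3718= 2^4*7^1*11^1*13^2*127^1= 26442416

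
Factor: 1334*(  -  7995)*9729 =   -  103762995570 = - 2^1*3^3*5^1*13^1*23^2*29^1*41^1 * 47^1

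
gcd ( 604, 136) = 4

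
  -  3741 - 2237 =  - 5978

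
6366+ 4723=11089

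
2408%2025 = 383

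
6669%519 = 441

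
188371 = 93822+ 94549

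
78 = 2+76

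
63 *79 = 4977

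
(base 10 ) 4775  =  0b1001010100111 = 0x12A7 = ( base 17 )G8F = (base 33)4CN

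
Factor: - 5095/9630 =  - 2^( - 1 )*3^( - 2) * 107^ ( - 1)*1019^1 = -  1019/1926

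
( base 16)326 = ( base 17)2D7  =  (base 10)806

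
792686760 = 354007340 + 438679420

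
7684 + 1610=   9294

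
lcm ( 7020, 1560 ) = 14040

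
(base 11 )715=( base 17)2GD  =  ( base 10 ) 863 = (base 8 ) 1537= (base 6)3555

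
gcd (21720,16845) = 15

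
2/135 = 2/135 = 0.01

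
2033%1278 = 755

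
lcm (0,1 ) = 0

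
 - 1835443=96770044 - 98605487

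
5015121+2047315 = 7062436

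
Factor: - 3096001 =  - 31^1*99871^1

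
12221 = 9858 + 2363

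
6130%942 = 478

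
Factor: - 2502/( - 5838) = 3/7= 3^1*7^( - 1 )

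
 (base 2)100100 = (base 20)1G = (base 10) 36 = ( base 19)1h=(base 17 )22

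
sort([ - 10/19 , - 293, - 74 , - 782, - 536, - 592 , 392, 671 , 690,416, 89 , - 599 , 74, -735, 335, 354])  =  [  -  782, - 735, - 599, - 592,- 536, - 293 , - 74, - 10/19,  74,89 , 335,354 , 392, 416,  671, 690]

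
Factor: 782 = 2^1*17^1 * 23^1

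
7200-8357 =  - 1157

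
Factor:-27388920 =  - 2^3*3^1*5^1 * 13^1*97^1*181^1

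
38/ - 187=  - 38/187 =- 0.20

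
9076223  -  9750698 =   -  674475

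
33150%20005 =13145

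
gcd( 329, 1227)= 1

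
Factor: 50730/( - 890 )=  - 3^1* 19^1 = - 57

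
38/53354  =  19/26677=0.00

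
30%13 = 4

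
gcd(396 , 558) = 18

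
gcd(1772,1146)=2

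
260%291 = 260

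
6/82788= 1/13798= 0.00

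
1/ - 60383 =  - 1 + 60382/60383  =  -0.00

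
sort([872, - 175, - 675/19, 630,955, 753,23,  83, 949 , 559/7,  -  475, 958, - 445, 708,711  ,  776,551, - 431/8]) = [ -475, - 445, - 175, - 431/8,-675/19, 23 , 559/7,83, 551,630,708, 711, 753, 776, 872,949, 955, 958]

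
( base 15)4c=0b1001000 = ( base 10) 72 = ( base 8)110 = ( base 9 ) 80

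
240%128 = 112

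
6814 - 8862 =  - 2048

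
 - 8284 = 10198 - 18482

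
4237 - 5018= - 781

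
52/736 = 13/184 = 0.07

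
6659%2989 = 681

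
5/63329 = 5/63329=0.00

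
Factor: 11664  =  2^4*3^6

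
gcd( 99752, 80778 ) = 2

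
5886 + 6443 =12329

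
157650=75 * 2102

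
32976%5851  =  3721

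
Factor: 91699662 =2^1*3^1*19^1*804383^1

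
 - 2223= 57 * (-39 ) 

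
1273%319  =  316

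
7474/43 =7474/43=173.81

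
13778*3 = 41334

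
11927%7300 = 4627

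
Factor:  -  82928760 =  - 2^3 * 3^1*5^1*257^1*2689^1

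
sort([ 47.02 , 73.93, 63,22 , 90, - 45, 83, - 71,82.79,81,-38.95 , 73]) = [ - 71, - 45,  -  38.95, 22, 47.02, 63, 73, 73.93, 81, 82.79, 83,90] 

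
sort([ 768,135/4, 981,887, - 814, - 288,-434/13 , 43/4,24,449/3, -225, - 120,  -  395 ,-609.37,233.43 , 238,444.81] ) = [-814, - 609.37, - 395, - 288, - 225, - 120, - 434/13, 43/4 , 24 , 135/4, 449/3,233.43,238,444.81,768, 887,  981 ] 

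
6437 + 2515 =8952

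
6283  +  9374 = 15657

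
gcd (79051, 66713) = 1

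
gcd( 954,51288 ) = 6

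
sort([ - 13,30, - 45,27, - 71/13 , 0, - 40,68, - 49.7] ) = [-49.7, - 45, - 40, - 13, - 71/13,0,27,30, 68 ] 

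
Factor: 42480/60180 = 2^2*3^1 * 17^( - 1) =12/17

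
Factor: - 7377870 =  - 2^1 * 3^1*5^1 * 83^1*2963^1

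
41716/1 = 41716 = 41716.00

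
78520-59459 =19061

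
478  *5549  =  2652422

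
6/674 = 3/337= 0.01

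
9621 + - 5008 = 4613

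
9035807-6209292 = 2826515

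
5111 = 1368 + 3743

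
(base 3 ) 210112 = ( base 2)1001000101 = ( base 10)581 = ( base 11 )489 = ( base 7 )1460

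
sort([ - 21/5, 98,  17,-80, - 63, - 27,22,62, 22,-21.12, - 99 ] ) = [-99,-80, - 63,-27,-21.12, - 21/5, 17,22, 22, 62,98 ] 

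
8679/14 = 8679/14 = 619.93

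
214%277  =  214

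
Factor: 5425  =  5^2*7^1*31^1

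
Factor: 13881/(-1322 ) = - 21/2 = - 2^( -1 )*3^1*7^1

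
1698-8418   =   - 6720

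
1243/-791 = - 2 + 3/7 = -1.57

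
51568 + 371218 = 422786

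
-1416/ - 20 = 354/5 = 70.80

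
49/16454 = 49/16454 =0.00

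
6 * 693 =4158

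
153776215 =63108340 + 90667875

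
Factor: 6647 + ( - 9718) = -3071=- 37^1*83^1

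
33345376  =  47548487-14203111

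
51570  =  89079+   -  37509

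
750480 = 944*795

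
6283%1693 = 1204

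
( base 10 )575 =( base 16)23f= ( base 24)NN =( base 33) HE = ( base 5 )4300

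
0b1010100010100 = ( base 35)4e6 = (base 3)21101212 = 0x1514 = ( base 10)5396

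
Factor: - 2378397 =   -  3^1*7^1 * 37^1*3061^1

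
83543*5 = 417715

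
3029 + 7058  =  10087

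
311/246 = 311/246 = 1.26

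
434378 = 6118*71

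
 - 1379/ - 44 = 1379/44 = 31.34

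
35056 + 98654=133710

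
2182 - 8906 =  - 6724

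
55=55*1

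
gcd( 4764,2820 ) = 12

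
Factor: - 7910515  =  -5^1*53^1*29851^1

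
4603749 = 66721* 69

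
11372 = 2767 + 8605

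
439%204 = 31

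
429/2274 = 143/758 = 0.19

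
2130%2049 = 81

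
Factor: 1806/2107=6/7 = 2^1 * 3^1* 7^( - 1)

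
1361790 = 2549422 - 1187632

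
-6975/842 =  - 6975/842 =- 8.28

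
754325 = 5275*143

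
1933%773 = 387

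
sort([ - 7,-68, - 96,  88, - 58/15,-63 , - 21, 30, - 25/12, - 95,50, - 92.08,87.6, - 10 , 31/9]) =[ - 96, - 95, - 92.08, - 68, - 63, - 21, - 10, - 7, - 58/15, - 25/12, 31/9, 30,  50,87.6, 88 ] 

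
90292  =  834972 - 744680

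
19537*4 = 78148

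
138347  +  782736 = 921083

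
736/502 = 1 + 117/251 = 1.47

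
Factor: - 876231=- 3^3 *17^1*23^1 * 83^1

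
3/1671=1/557  =  0.00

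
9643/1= 9643 =9643.00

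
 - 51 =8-59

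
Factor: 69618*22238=2^2*3^1*41^1*283^1 *11119^1 = 1548165084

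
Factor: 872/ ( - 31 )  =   - 2^3*31^( - 1)*109^1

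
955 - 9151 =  - 8196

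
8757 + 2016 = 10773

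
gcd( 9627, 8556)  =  3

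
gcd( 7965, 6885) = 135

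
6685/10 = 1337/2 = 668.50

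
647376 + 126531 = 773907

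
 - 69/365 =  - 1 + 296/365=-0.19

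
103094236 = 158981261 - 55887025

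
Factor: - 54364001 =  - 67^1*127^1*6389^1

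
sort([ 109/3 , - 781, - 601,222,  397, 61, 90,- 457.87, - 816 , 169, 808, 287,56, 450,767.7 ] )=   [  -  816 ,  -  781,-601 ,-457.87,109/3,56,61,90, 169 , 222,287, 397  ,  450,767.7, 808] 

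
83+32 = 115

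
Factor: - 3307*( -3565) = 11789455 = 5^1*23^1*31^1*3307^1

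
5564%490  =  174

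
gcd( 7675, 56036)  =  1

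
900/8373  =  300/2791 = 0.11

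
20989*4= 83956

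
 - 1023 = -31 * 33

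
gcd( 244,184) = 4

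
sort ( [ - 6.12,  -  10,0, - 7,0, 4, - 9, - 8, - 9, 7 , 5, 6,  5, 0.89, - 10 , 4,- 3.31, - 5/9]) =[-10 , - 10,-9, - 9, - 8,-7,-6.12, - 3.31, - 5/9, 0, 0,0.89, 4, 4, 5, 5, 6, 7 ] 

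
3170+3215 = 6385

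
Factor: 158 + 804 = 962 = 2^1*13^1*37^1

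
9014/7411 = 1+1603/7411 = 1.22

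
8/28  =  2/7  =  0.29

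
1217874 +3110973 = 4328847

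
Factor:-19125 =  - 3^2*5^3*17^1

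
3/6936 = 1/2312 = 0.00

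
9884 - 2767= 7117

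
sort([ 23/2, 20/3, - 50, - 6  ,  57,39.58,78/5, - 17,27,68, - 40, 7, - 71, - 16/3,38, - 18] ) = [ - 71,-50, - 40, - 18, - 17, - 6, - 16/3, 20/3, 7,23/2,78/5,27,38,39.58, 57,68] 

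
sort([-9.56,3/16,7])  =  [-9.56 , 3/16, 7] 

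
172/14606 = 86/7303 =0.01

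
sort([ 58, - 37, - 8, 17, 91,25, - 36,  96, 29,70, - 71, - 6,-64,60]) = [  -  71, - 64, - 37, - 36, - 8, - 6 , 17, 25,  29,58, 60, 70, 91,96]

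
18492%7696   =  3100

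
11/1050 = 11/1050 = 0.01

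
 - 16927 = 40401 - 57328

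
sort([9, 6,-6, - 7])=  [ - 7, - 6  ,  6, 9 ]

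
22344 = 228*98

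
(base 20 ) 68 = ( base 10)128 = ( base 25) 53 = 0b10000000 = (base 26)4O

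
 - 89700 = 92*( - 975 )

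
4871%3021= 1850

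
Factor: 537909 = 3^1*19^1 * 9437^1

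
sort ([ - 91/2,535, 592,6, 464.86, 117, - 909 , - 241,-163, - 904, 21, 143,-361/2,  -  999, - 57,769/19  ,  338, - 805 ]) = [  -  999, - 909,-904, - 805, - 241, - 361/2,-163, - 57 , - 91/2,6, 21,769/19, 117,  143,338, 464.86, 535, 592 ] 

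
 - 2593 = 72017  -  74610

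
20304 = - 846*(  -  24 )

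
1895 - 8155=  - 6260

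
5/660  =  1/132=0.01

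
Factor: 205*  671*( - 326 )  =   - 44842930 = - 2^1*5^1 * 11^1 * 41^1*61^1*163^1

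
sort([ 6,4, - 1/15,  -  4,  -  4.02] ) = [ - 4.02,-4,  -  1/15, 4, 6]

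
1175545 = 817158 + 358387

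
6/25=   6/25 = 0.24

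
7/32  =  7/32 = 0.22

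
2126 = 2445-319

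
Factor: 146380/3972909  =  2^2 * 3^ (- 1)*5^1*13^1*313^(  -  1)*563^1*4231^( - 1)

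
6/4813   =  6/4813 = 0.00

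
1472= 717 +755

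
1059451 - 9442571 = - 8383120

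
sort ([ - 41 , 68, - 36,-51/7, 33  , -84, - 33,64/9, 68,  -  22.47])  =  [ - 84, - 41, - 36, - 33, - 22.47, - 51/7, 64/9, 33, 68, 68]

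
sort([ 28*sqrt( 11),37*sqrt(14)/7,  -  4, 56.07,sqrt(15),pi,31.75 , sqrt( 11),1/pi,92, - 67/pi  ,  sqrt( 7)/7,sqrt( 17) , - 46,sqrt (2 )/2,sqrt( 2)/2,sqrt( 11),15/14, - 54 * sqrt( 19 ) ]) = [-54*sqrt( 19), - 46, - 67/pi, - 4, 1/pi,sqrt(7)/7, sqrt(2 )/2,sqrt ( 2) /2,15/14,pi, sqrt(11),sqrt( 11), sqrt( 15), sqrt( 17),37*sqrt( 14) /7,31.75, 56.07,92,28*sqrt( 11)] 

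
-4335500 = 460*( - 9425)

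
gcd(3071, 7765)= 1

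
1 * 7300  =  7300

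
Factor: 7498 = 2^1*23^1*163^1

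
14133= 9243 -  - 4890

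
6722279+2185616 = 8907895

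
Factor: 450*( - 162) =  - 72900 =- 2^2*3^6*5^2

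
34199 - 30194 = 4005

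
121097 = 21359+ 99738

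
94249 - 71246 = 23003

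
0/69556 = 0= 0.00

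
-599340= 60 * (- 9989 )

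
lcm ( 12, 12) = 12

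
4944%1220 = 64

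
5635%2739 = 157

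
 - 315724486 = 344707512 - 660431998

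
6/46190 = 3/23095   =  0.00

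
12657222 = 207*61146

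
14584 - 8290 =6294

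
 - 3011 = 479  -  3490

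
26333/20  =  26333/20 = 1316.65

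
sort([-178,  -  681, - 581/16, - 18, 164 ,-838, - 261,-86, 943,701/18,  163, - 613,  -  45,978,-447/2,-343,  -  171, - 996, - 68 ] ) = [ - 996, -838,  -  681,-613, - 343,  -  261, - 447/2, - 178,-171,-86,- 68,-45,-581/16,-18, 701/18,163, 164, 943,978] 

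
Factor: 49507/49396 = 2^( - 2)*31^1*53^( - 1 )*233^( - 1)*1597^1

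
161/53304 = 161/53304 = 0.00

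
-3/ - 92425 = 3/92425 = 0.00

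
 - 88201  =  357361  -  445562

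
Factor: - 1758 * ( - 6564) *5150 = 59428486800 = 2^4*3^2*5^2*103^1*293^1 * 547^1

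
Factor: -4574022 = -2^1*3^1*19^1* 40123^1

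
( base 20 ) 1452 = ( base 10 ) 9702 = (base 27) d89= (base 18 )1BH0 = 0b10010111100110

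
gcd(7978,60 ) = 2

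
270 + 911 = 1181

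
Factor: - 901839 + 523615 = - 378224 = - 2^4*7^1*11^1 * 307^1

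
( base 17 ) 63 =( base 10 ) 105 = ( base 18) 5f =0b1101001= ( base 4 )1221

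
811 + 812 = 1623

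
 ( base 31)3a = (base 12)87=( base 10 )103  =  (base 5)403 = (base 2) 1100111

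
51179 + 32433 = 83612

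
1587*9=14283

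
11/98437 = 11/98437=0.00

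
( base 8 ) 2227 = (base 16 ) 497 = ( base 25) 1M0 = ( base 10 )1175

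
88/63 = 88/63 = 1.40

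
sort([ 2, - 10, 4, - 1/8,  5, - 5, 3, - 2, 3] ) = [-10, - 5, - 2, - 1/8, 2,3,3,4, 5]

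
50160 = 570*88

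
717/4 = 179 + 1/4 = 179.25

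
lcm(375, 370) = 27750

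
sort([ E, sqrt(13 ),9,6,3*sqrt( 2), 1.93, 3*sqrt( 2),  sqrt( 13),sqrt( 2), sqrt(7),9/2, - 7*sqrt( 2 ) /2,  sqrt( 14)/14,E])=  [ - 7*sqrt (2 )/2, sqrt( 14 ) /14,  sqrt(2 ),1.93 , sqrt( 7), E, E, sqrt ( 13 ), sqrt( 13 ),3*sqrt( 2 ),3*sqrt( 2),  9/2, 6,9]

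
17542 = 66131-48589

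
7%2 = 1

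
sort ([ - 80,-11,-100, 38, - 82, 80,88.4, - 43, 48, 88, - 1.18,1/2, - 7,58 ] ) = [ - 100, - 82,-80,-43, - 11, - 7, - 1.18, 1/2,38,  48,58, 80,88, 88.4 ]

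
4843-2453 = 2390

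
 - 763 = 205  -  968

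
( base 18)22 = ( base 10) 38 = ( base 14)2a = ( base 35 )13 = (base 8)46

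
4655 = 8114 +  - 3459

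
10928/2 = 5464 = 5464.00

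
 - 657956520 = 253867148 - 911823668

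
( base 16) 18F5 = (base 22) d49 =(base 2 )1100011110101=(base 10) 6389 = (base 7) 24425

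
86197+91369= 177566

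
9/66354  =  3/22118=0.00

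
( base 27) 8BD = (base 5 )144032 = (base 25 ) 9kh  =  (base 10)6142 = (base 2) 1011111111110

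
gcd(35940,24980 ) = 20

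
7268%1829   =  1781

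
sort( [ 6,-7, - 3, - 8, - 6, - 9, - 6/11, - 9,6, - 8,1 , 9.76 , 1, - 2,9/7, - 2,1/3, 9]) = [ - 9 , - 9,-8,  -  8, -7, - 6 ,  -  3, - 2, - 2, - 6/11, 1/3,1,1,9/7,6 , 6,9,9.76 ]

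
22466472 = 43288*519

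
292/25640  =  73/6410= 0.01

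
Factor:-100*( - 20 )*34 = 68000 = 2^5 *5^3*17^1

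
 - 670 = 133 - 803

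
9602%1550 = 302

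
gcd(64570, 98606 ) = 2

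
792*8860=7017120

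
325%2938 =325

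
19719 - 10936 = 8783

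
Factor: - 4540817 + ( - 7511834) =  - 13^1*241^1*3847^1 = - 12052651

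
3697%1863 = 1834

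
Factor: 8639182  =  2^1*4319591^1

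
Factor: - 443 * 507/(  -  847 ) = 3^1 * 7^( - 1 )*11^(-2 )*13^2*443^1 = 224601/847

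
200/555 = 40/111 = 0.36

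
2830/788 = 3 + 233/394= 3.59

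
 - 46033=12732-58765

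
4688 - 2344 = 2344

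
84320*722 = 60879040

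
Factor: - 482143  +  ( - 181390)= - 663533 = - 13^1*43^1*1187^1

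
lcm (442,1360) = 17680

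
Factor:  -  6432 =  - 2^5*3^1*67^1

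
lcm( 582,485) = 2910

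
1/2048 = 1/2048 = 0.00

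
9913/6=1652 + 1/6=1652.17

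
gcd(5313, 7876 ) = 11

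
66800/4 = 16700 = 16700.00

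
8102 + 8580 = 16682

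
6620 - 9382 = -2762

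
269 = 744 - 475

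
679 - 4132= - 3453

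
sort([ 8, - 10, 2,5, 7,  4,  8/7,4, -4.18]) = [ - 10,  -  4.18, 8/7 , 2,4,4, 5, 7,8] 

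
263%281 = 263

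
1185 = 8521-7336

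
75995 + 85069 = 161064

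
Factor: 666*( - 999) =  - 665334=-2^1*3^5 * 37^2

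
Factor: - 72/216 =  - 1/3  =  - 3^( - 1)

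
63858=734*87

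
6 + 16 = 22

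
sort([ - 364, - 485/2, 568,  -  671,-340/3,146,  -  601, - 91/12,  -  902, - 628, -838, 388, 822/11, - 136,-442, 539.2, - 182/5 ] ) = [ - 902, - 838, - 671, - 628,  -  601 ,  -  442, - 364, - 485/2, - 136, - 340/3, - 182/5, - 91/12, 822/11,146,388, 539.2,568 ] 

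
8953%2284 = 2101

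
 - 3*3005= - 9015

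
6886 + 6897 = 13783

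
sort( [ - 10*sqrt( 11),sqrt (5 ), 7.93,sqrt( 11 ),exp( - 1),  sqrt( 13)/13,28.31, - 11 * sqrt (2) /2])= [ - 10*sqrt (11 ), - 11*sqrt(2)/2,sqrt (13) /13  ,  exp( -1),sqrt ( 5),sqrt(11), 7.93,28.31]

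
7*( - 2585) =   -  18095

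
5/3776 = 5/3776= 0.00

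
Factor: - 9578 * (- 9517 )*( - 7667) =-2^1 * 11^1 * 17^1*31^1* 41^1*307^1*4789^1 = - 698876383942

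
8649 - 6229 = 2420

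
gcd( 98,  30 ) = 2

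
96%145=96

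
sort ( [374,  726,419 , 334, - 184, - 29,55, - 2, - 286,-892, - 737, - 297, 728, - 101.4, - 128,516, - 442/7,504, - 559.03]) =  [ - 892, - 737 , - 559.03, - 297, - 286, - 184,- 128, - 101.4, - 442/7, - 29, - 2,55, 334,374,419, 504, 516,726, 728]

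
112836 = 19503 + 93333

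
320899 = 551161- 230262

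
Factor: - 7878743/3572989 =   -  7^( - 1)*  31^1*37^1*197^( - 1 )*2591^(-1 )*6869^1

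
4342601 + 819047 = 5161648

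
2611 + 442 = 3053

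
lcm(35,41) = 1435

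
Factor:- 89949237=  - 3^1 * 7^1 * 4283297^1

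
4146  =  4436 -290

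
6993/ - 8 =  - 6993/8 = - 874.12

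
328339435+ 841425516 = 1169764951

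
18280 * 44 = 804320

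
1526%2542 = 1526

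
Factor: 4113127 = 4113127^1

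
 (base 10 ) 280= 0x118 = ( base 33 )8G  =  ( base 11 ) 235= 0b100011000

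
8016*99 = 793584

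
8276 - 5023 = 3253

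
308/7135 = 308/7135  =  0.04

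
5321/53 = 100+21/53 = 100.40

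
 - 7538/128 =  - 59 + 7/64 = - 58.89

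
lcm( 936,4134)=49608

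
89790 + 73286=163076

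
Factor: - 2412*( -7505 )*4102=74254650120 = 2^3*3^2*5^1*7^1*19^1*67^1*79^1*293^1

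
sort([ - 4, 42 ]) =[- 4,42]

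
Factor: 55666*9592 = 2^4*11^1*13^1 * 109^1*2141^1=   533948272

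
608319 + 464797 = 1073116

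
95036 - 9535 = 85501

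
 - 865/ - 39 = 865/39 = 22.18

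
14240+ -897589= - 883349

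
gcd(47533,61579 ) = 1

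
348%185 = 163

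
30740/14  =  2195 + 5/7 = 2195.71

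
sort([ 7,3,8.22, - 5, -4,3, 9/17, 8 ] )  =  [ - 5, - 4, 9/17,3, 3,7,8,8.22]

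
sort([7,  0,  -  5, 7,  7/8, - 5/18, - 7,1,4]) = [ - 7,-5,-5/18, 0, 7/8,1,4,  7,  7]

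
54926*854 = 46906804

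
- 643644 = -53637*12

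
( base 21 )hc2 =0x1e47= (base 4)1321013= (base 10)7751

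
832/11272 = 104/1409 = 0.07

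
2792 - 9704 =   -  6912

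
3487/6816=3487/6816 =0.51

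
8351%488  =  55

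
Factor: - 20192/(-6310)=16/5 = 2^4* 5^(  -  1)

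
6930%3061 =808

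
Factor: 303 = 3^1 *101^1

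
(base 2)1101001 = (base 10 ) 105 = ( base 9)126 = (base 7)210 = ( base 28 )3L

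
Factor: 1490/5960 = 2^(-2 )=1/4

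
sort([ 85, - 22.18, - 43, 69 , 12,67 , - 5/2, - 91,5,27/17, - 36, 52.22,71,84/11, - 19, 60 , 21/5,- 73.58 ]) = [ - 91, - 73.58, - 43, - 36, - 22.18, - 19,-5/2,27/17,21/5 , 5,  84/11, 12, 52.22, 60,67,69, 71,  85]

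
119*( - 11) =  - 1309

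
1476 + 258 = 1734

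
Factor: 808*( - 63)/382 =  - 2^2*3^2*7^1*101^1*191^( - 1) = -  25452/191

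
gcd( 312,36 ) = 12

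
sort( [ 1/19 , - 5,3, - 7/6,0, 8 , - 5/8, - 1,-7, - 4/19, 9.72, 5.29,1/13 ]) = [-7, - 5, -7/6 , - 1,-5/8, - 4/19,0,1/19,1/13,3, 5.29, 8,9.72]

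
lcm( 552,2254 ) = 27048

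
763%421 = 342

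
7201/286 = 7201/286 = 25.18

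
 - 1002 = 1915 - 2917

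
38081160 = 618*61620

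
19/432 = 19/432 = 0.04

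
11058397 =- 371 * ( - 29807)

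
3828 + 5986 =9814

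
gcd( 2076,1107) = 3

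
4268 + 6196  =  10464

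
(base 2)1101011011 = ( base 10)859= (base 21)1JJ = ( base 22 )1h1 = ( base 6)3551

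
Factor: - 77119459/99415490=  - 2^(- 1) * 5^(- 1)*17^ ( - 1)*101^1*379^( -1) * 1543^(-1)*763559^1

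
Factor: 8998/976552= 4499/488276 = 2^( - 2 )*11^1*409^1*122069^( - 1 ) 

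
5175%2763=2412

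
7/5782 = 1/826 = 0.00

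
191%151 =40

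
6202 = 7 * 886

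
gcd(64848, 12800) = 16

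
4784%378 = 248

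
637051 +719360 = 1356411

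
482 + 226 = 708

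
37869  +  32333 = 70202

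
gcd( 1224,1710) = 18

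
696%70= 66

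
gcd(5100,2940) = 60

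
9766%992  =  838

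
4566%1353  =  507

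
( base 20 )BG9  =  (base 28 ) 60p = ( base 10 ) 4729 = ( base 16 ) 1279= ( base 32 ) 4jp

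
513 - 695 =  - 182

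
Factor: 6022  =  2^1*3011^1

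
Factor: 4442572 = 2^2 * 1110643^1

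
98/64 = 49/32 = 1.53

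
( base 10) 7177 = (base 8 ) 16011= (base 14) 2889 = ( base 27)9MM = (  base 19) 10GE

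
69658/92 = 757  +  7/46 = 757.15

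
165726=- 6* (  -  27621)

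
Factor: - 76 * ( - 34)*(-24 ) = - 2^6 * 3^1 * 17^1*19^1 = - 62016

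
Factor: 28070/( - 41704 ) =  - 2^( - 2)*5^1*7^1*13^ ( - 1 ) = - 35/52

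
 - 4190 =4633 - 8823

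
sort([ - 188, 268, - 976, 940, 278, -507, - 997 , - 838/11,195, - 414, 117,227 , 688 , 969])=[  -  997, - 976,  -  507,-414 , - 188, - 838/11, 117, 195, 227, 268  ,  278,688, 940, 969]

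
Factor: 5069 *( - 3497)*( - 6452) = 2^2*13^1*37^1*137^1*269^1*1613^1 = 114370042436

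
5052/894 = 5 + 97/149  =  5.65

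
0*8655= 0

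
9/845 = 9/845 = 0.01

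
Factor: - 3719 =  - 3719^1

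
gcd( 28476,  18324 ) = 36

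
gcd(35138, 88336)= 2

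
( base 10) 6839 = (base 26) A31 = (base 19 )IHI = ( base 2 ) 1101010110111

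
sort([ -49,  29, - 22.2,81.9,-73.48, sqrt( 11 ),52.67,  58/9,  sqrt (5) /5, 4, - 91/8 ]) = [  -  73.48, - 49, -22.2,- 91/8, sqrt(5) /5, sqrt( 11),4,  58/9,  29,52.67 , 81.9]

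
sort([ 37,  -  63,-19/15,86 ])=[ - 63 , - 19/15, 37, 86]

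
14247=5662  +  8585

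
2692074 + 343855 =3035929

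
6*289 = 1734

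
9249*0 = 0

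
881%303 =275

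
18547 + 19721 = 38268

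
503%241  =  21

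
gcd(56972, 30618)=2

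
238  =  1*238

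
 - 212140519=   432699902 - 644840421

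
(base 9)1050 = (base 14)3d4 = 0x306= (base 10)774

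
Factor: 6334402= 2^1 * 3167201^1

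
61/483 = 61/483  =  0.13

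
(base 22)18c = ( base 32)L0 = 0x2A0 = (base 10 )672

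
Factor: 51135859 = 19^1  *47^1*173^1*331^1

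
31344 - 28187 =3157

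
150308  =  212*709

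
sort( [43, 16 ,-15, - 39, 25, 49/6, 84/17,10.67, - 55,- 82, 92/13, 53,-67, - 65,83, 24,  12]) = [ - 82 , - 67,-65, - 55,  -  39, - 15, 84/17,  92/13,49/6, 10.67, 12,16,24, 25, 43, 53,83]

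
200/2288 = 25/286 = 0.09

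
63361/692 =91 + 389/692 = 91.56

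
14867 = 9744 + 5123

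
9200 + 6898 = 16098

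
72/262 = 36/131 = 0.27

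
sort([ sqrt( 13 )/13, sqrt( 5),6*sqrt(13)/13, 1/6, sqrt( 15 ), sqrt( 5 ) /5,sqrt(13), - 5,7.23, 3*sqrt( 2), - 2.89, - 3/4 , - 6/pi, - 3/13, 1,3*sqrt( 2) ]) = [ - 5,- 2.89 ,-6/pi, - 3/4, - 3/13, 1/6, sqrt(13)/13, sqrt ( 5 ) /5, 1, 6*sqrt( 13 )/13,  sqrt( 5 ),sqrt(13), sqrt( 15 ), 3*sqrt( 2), 3*sqrt( 2), 7.23]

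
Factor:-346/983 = -2^1*173^1* 983^(- 1)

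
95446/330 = 289 + 38/165  =  289.23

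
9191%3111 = 2969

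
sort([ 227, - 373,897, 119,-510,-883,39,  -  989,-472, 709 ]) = [ - 989,  -  883,  -  510, - 472 , - 373, 39,119, 227, 709  ,  897] 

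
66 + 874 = 940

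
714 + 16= 730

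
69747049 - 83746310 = - 13999261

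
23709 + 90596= 114305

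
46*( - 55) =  - 2530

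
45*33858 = 1523610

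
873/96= 9+3/32 = 9.09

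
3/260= 3/260  =  0.01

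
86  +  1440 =1526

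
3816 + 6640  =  10456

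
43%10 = 3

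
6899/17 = 6899/17 = 405.82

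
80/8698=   40/4349 = 0.01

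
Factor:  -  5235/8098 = -2^( - 1 ) * 3^1*5^1*349^1*4049^ ( - 1)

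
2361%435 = 186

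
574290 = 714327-140037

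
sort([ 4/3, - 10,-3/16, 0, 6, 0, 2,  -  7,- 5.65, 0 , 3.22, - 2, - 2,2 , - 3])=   [ - 10, - 7,- 5.65, - 3, - 2 , - 2,- 3/16, 0, 0, 0 , 4/3,2, 2, 3.22, 6 ]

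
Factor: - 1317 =  -  3^1*439^1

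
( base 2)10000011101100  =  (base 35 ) 6US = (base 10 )8428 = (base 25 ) dc3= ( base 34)79U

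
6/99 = 2/33  =  0.06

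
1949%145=64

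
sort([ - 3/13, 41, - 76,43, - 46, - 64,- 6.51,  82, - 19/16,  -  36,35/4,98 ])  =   [ - 76, - 64, - 46, - 36, - 6.51, - 19/16, - 3/13,35/4, 41,43, 82 , 98]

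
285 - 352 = - 67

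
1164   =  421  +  743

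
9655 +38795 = 48450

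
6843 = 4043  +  2800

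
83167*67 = 5572189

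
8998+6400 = 15398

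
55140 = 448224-393084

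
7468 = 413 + 7055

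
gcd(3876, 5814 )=1938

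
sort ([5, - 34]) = [ - 34,5 ]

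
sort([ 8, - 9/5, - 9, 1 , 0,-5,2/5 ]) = [ - 9, - 5, - 9/5,  0,2/5,1,8] 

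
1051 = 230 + 821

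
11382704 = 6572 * 1732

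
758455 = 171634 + 586821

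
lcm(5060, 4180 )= 96140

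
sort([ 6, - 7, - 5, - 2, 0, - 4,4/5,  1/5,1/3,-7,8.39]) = [ - 7, - 7, - 5 , - 4, - 2, 0, 1/5,1/3, 4/5,6  ,  8.39] 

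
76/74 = 38/37 = 1.03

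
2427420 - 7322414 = - 4894994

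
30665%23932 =6733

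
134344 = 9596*14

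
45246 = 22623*2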